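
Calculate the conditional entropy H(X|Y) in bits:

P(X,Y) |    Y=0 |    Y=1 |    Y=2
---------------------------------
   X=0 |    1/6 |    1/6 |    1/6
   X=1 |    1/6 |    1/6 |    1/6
1.0000 bits

Using the chain rule: H(X|Y) = H(X,Y) - H(Y)

First, compute H(X,Y) = 2.5850 bits

Marginal P(Y) = (1/3, 1/3, 1/3)
H(Y) = 1.5850 bits

H(X|Y) = H(X,Y) - H(Y) = 2.5850 - 1.5850 = 1.0000 bits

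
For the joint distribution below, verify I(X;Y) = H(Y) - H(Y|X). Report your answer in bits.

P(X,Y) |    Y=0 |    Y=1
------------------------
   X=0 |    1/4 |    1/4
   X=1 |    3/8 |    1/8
I(X;Y) = 0.0488 bits

Mutual information has multiple equivalent forms:
- I(X;Y) = H(X) - H(X|Y)
- I(X;Y) = H(Y) - H(Y|X)
- I(X;Y) = H(X) + H(Y) - H(X,Y)

Computing all quantities:
H(X) = 1.0000, H(Y) = 0.9544, H(X,Y) = 1.9056
H(X|Y) = 0.9512, H(Y|X) = 0.9056

Verification:
H(X) - H(X|Y) = 1.0000 - 0.9512 = 0.0488
H(Y) - H(Y|X) = 0.9544 - 0.9056 = 0.0488
H(X) + H(Y) - H(X,Y) = 1.0000 + 0.9544 - 1.9056 = 0.0488

All forms give I(X;Y) = 0.0488 bits. ✓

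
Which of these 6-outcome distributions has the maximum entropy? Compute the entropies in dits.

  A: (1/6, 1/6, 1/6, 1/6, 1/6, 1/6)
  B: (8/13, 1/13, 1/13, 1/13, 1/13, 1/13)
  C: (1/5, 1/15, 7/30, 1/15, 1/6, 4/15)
A

For a discrete distribution over n outcomes, entropy is maximized by the uniform distribution.

Computing entropies:
H(A) = 0.7782 dits
H(B) = 0.5582 dits
H(C) = 0.7268 dits

The uniform distribution (where all probabilities equal 1/6) achieves the maximum entropy of log_10(6) = 0.7782 dits.

Distribution A has the highest entropy.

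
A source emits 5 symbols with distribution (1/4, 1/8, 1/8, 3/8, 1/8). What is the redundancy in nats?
0.1153 nats

Redundancy measures how far a source is from maximum entropy:
R = H_max - H(X)

Maximum entropy for 5 symbols: H_max = log_e(5) = 1.6094 nats
Actual entropy: H(X) = 1.4942 nats
Redundancy: R = 1.6094 - 1.4942 = 0.1153 nats

This redundancy represents potential for compression: the source could be compressed by 0.1153 nats per symbol.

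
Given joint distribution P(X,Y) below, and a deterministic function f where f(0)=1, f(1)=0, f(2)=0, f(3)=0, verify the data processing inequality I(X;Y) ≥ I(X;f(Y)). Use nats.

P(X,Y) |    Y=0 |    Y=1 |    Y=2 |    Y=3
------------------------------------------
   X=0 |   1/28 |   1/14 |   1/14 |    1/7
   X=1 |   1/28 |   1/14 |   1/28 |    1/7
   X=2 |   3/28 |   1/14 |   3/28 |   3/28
I(X;Y) = 0.0397, I(X;f(Y)) = 0.0193, inequality holds: 0.0397 ≥ 0.0193

Data Processing Inequality: For any Markov chain X → Y → Z, we have I(X;Y) ≥ I(X;Z).

Here Z = f(Y) is a deterministic function of Y, forming X → Y → Z.

Original I(X;Y) = 0.0397 nats

After applying f:
P(X,Z) where Z=f(Y):
- P(X,Z=0) = P(X,Y=1) + P(X,Y=2) + P(X,Y=3)
- P(X,Z=1) = P(X,Y=0)

I(X;Z) = I(X;f(Y)) = 0.0193 nats

Verification: 0.0397 ≥ 0.0193 ✓

Information cannot be created by processing; the function f can only lose information about X.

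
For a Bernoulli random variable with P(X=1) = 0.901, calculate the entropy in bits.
0.4658 bits

The binary entropy function is:
H(p) = -p log(p) - (1-p) log(1-p)

H(0.901) = -0.901 × log_2(0.901) - 0.099 × log_2(0.099)
H(0.901) = 0.4658 bits

Note: Binary entropy is maximized at p=0.5 (H=1 bit) and minimized at p=0 or p=1 (H=0).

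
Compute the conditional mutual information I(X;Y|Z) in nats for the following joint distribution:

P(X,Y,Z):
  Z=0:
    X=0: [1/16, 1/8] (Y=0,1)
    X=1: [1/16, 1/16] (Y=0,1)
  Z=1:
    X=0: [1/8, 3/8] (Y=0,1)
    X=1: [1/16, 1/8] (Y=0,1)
0.0067 nats

Conditional mutual information: I(X;Y|Z) = H(X|Z) + H(Y|Z) - H(X,Y|Z)

H(Z) = 0.6211
H(X,Z) = 1.2342 → H(X|Z) = 0.6132
H(Y,Z) = 1.2342 → H(Y|Z) = 0.6132
H(X,Y,Z) = 1.8407 → H(X,Y|Z) = 1.2197

I(X;Y|Z) = 0.6132 + 0.6132 - 1.2197 = 0.0067 nats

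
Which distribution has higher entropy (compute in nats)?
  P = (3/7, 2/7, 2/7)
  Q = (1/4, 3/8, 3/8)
Q

Computing entropies in nats:
H(P) = 1.0790
H(Q) = 1.0822

Distribution Q has higher entropy.

Intuition: The distribution closer to uniform (more spread out) has higher entropy.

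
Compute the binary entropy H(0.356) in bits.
0.9393 bits

The binary entropy function is:
H(p) = -p log(p) - (1-p) log(1-p)

H(0.356) = -0.356 × log_2(0.356) - 0.644 × log_2(0.644)
H(0.356) = 0.9393 bits

Note: Binary entropy is maximized at p=0.5 (H=1 bit) and minimized at p=0 or p=1 (H=0).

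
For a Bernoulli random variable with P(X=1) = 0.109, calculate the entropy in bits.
0.4969 bits

The binary entropy function is:
H(p) = -p log(p) - (1-p) log(1-p)

H(0.109) = -0.109 × log_2(0.109) - 0.891 × log_2(0.891)
H(0.109) = 0.4969 bits

Note: Binary entropy is maximized at p=0.5 (H=1 bit) and minimized at p=0 or p=1 (H=0).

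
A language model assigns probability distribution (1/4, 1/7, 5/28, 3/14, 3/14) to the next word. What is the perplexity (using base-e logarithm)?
4.9155

Perplexity is e^H (or exp(H) for natural log).

First, H = -Σ p log p = 1.5924 nats
Perplexity = e^1.5924 = 4.9155

Interpretation: The model's uncertainty is equivalent to choosing uniformly among 4.9 options.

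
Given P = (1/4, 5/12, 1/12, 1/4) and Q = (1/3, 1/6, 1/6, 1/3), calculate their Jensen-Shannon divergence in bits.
0.0588 bits

Jensen-Shannon divergence is:
JSD(P||Q) = 0.5 × D_KL(P||M) + 0.5 × D_KL(Q||M)
where M = 0.5 × (P + Q) is the mixture distribution.

M = 0.5 × (1/4, 5/12, 1/12, 1/4) + 0.5 × (1/3, 1/6, 1/6, 1/3) = (7/24, 7/24, 1/8, 7/24)

D_KL(P||M) = 0.0545 bits
D_KL(Q||M) = 0.0630 bits

JSD(P||Q) = 0.5 × 0.0545 + 0.5 × 0.0630 = 0.0588 bits

Unlike KL divergence, JSD is symmetric and bounded: 0 ≤ JSD ≤ log(2).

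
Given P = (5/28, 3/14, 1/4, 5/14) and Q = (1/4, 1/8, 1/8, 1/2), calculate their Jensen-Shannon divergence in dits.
0.0111 dits

Jensen-Shannon divergence is:
JSD(P||Q) = 0.5 × D_KL(P||M) + 0.5 × D_KL(Q||M)
where M = 0.5 × (P + Q) is the mixture distribution.

M = 0.5 × (5/28, 3/14, 1/4, 5/14) + 0.5 × (1/4, 1/8, 1/8, 1/2) = (3/14, 0.169643, 3/16, 3/7)

D_KL(P||M) = 0.0106 dits
D_KL(Q||M) = 0.0116 dits

JSD(P||Q) = 0.5 × 0.0106 + 0.5 × 0.0116 = 0.0111 dits

Unlike KL divergence, JSD is symmetric and bounded: 0 ≤ JSD ≤ log(2).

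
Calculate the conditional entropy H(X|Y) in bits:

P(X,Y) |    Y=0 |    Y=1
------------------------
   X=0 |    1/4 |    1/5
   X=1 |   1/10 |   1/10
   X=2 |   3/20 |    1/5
1.5037 bits

Using the chain rule: H(X|Y) = H(X,Y) - H(Y)

First, compute H(X,Y) = 2.5037 bits

Marginal P(Y) = (1/2, 1/2)
H(Y) = 1.0000 bits

H(X|Y) = H(X,Y) - H(Y) = 2.5037 - 1.0000 = 1.5037 bits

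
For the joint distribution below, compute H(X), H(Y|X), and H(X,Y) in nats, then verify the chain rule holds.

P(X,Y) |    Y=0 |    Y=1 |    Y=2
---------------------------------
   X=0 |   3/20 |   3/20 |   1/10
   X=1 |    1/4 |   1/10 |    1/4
H(X,Y) = 1.7228, H(X) = 0.6730, H(Y|X) = 1.0498 (all in nats)

Chain rule: H(X,Y) = H(X) + H(Y|X)

Left side — joint entropy directly:
H(X,Y) = -Σ p(x,y) log p(x,y) = 1.7228 nats

Right side — compute H(Y|X) from the conditional distributions:
P(X) = (2/5, 3/5), so H(X) = 0.6730 nats
H(Y|X) = Σ_x P(X=x) · H(Y|X=x):
  P(Y|X=0) = (3/8, 3/8, 1/4), H(Y|X=0) = 1.0822, weight P(X=0) = 2/5
  P(Y|X=1) = (5/12, 1/6, 5/12), H(Y|X=1) = 1.0282, weight P(X=1) = 3/5
H(Y|X) = 1.0498 nats

H(X) + H(Y|X) = 0.6730 + 1.0498 = 1.7228 nats

Both sides equal 1.7228 nats. ✓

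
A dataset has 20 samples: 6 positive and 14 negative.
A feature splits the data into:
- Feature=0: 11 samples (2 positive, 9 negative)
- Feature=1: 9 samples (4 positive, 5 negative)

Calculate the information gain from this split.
0.0591 bits

Information Gain = H(Y) - H(Y|Feature)

Before split:
P(positive) = 6/20 = 0.3000
H(Y) = 0.8813 bits

After split:
Feature=0: H = 0.6840 bits (weight = 11/20)
Feature=1: H = 0.9911 bits (weight = 9/20)
H(Y|Feature) = (11/20)×0.6840 + (9/20)×0.9911 = 0.8222 bits

Information Gain = 0.8813 - 0.8222 = 0.0591 bits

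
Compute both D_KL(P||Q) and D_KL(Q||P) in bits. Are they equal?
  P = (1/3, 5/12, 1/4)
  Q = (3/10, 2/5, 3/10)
D_KL(P||Q) = 0.0094, D_KL(Q||P) = 0.0098

KL divergence is not symmetric: D_KL(P||Q) ≠ D_KL(Q||P) in general.

D_KL(P||Q) = 0.0094 bits
D_KL(Q||P) = 0.0098 bits

No, they are not equal!

This asymmetry is why KL divergence is not a true distance metric.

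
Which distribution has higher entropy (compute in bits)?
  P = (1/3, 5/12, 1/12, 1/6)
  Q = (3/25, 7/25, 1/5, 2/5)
Q

Computing entropies in bits:
H(P) = 1.7842
H(Q) = 1.8744

Distribution Q has higher entropy.

Intuition: The distribution closer to uniform (more spread out) has higher entropy.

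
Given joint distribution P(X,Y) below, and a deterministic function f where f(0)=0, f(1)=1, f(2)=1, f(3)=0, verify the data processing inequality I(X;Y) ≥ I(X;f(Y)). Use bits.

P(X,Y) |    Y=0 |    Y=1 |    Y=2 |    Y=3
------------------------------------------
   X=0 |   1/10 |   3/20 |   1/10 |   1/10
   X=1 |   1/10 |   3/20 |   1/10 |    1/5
I(X;Y) = 0.0173, I(X;f(Y)) = 0.0073, inequality holds: 0.0173 ≥ 0.0073

Data Processing Inequality: For any Markov chain X → Y → Z, we have I(X;Y) ≥ I(X;Z).

Here Z = f(Y) is a deterministic function of Y, forming X → Y → Z.

Original I(X;Y) = 0.0173 bits

After applying f:
P(X,Z) where Z=f(Y):
- P(X,Z=0) = P(X,Y=0) + P(X,Y=3)
- P(X,Z=1) = P(X,Y=1) + P(X,Y=2)

I(X;Z) = I(X;f(Y)) = 0.0073 bits

Verification: 0.0173 ≥ 0.0073 ✓

Information cannot be created by processing; the function f can only lose information about X.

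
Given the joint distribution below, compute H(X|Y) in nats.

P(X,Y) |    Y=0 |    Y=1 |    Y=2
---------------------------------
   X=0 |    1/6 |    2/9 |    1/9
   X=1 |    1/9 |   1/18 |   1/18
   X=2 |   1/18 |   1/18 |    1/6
0.9635 nats

Using the chain rule: H(X|Y) = H(X,Y) - H(Y)

First, compute H(X,Y) = 2.0621 nats

Marginal P(Y) = (1/3, 1/3, 1/3)
H(Y) = 1.0986 nats

H(X|Y) = H(X,Y) - H(Y) = 2.0621 - 1.0986 = 0.9635 nats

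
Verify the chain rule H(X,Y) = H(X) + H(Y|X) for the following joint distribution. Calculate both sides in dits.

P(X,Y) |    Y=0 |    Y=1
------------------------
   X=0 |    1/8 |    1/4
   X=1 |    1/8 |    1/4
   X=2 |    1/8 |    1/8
H(X,Y) = 0.7526, H(X) = 0.4700, H(Y|X) = 0.2826 (all in dits)

Chain rule: H(X,Y) = H(X) + H(Y|X)

Left side — joint entropy directly:
H(X,Y) = -Σ p(x,y) log p(x,y) = 0.7526 dits

Right side — compute H(Y|X) from the conditional distributions:
P(X) = (3/8, 3/8, 1/4), so H(X) = 0.4700 dits
H(Y|X) = Σ_x P(X=x) · H(Y|X=x):
  P(Y|X=0) = (1/3, 2/3), H(Y|X=0) = 0.2764, weight P(X=0) = 3/8
  P(Y|X=1) = (1/3, 2/3), H(Y|X=1) = 0.2764, weight P(X=1) = 3/8
  P(Y|X=2) = (1/2, 1/2), H(Y|X=2) = 0.3010, weight P(X=2) = 1/4
H(Y|X) = 0.2826 dits

H(X) + H(Y|X) = 0.4700 + 0.2826 = 0.7526 dits

Both sides equal 0.7526 dits. ✓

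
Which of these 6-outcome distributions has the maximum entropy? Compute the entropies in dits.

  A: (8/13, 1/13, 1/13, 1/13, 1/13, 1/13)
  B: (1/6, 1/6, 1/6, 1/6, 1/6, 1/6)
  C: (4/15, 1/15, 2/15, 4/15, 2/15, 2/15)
B

For a discrete distribution over n outcomes, entropy is maximized by the uniform distribution.

Computing entropies:
H(A) = 0.5582 dits
H(B) = 0.7782 dits
H(C) = 0.7346 dits

The uniform distribution (where all probabilities equal 1/6) achieves the maximum entropy of log_10(6) = 0.7782 dits.

Distribution B has the highest entropy.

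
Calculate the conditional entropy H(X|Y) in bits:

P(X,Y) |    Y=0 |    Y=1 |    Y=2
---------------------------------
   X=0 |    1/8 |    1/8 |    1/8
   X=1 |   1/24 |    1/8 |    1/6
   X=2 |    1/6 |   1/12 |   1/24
1.4575 bits

Using the chain rule: H(X|Y) = H(X,Y) - H(Y)

First, compute H(X,Y) = 3.0425 bits

Marginal P(Y) = (1/3, 1/3, 1/3)
H(Y) = 1.5850 bits

H(X|Y) = H(X,Y) - H(Y) = 3.0425 - 1.5850 = 1.4575 bits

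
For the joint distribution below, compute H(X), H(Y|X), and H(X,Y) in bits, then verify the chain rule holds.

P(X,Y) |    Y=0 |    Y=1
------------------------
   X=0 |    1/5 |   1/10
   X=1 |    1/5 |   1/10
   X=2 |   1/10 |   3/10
H(X,Y) = 2.4464, H(X) = 1.5710, H(Y|X) = 0.8755 (all in bits)

Chain rule: H(X,Y) = H(X) + H(Y|X)

Left side — joint entropy directly:
H(X,Y) = -Σ p(x,y) log p(x,y) = 2.4464 bits

Right side — compute H(Y|X) from the conditional distributions:
P(X) = (3/10, 3/10, 2/5), so H(X) = 1.5710 bits
H(Y|X) = Σ_x P(X=x) · H(Y|X=x):
  P(Y|X=0) = (2/3, 1/3), H(Y|X=0) = 0.9183, weight P(X=0) = 3/10
  P(Y|X=1) = (2/3, 1/3), H(Y|X=1) = 0.9183, weight P(X=1) = 3/10
  P(Y|X=2) = (1/4, 3/4), H(Y|X=2) = 0.8113, weight P(X=2) = 2/5
H(Y|X) = 0.8755 bits

H(X) + H(Y|X) = 1.5710 + 0.8755 = 2.4464 bits

Both sides equal 2.4464 bits. ✓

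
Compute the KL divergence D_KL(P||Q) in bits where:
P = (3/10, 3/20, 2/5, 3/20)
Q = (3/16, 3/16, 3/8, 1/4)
0.0818 bits

KL divergence: D_KL(P||Q) = Σ p(x) log(p(x)/q(x))

Computing term by term:
  x=0: 3/10 × log_2[(3/10)/(3/16)] = 3/10 × 0.6781 = 0.2034
  x=1: 3/20 × log_2[(3/20)/(3/16)] = 3/20 × -0.3219 = -0.0483
  x=2: 2/5 × log_2[(2/5)/(3/8)] = 2/5 × 0.0931 = 0.0372
  x=3: 3/20 × log_2[(3/20)/(1/4)] = 3/20 × -0.7370 = -0.1105

D_KL(P||Q) = 0.0818 bits

Note: KL divergence is always non-negative and equals 0 iff P = Q.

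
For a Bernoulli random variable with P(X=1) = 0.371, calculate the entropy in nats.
0.6595 nats

The binary entropy function is:
H(p) = -p log(p) - (1-p) log(1-p)

H(0.371) = -0.371 × log_e(0.371) - 0.629 × log_e(0.629)
H(0.371) = 0.6595 nats

Note: Binary entropy is maximized at p=0.5 (H=1 bit) and minimized at p=0 or p=1 (H=0).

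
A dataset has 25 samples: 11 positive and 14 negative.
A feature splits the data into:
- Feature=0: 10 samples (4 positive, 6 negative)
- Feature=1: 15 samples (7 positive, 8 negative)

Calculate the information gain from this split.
0.0031 bits

Information Gain = H(Y) - H(Y|Feature)

Before split:
P(positive) = 11/25 = 0.4400
H(Y) = 0.9896 bits

After split:
Feature=0: H = 0.9710 bits (weight = 10/25)
Feature=1: H = 0.9968 bits (weight = 15/25)
H(Y|Feature) = (10/25)×0.9710 + (15/25)×0.9968 = 0.9865 bits

Information Gain = 0.9896 - 0.9865 = 0.0031 bits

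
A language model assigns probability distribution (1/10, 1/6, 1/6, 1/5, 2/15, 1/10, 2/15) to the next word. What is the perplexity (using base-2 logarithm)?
6.8003

Perplexity is 2^H (or exp(H) for natural log).

First, H = -Σ p log p = 2.7656 bits
Perplexity = 2^2.7656 = 6.8003

Interpretation: The model's uncertainty is equivalent to choosing uniformly among 6.8 options.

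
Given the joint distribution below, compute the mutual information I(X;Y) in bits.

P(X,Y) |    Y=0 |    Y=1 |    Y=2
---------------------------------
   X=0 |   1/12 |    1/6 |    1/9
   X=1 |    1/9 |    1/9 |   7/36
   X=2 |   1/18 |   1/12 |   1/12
0.0249 bits

Mutual information: I(X;Y) = H(X) + H(Y) - H(X,Y)

Marginals:
P(X) = (13/36, 5/12, 2/9), H(X) = 1.5391 bits
P(Y) = (1/4, 13/36, 7/18), H(Y) = 1.5605 bits

Joint entropy: H(X,Y) = 3.0748 bits

I(X;Y) = 1.5391 + 1.5605 - 3.0748 = 0.0249 bits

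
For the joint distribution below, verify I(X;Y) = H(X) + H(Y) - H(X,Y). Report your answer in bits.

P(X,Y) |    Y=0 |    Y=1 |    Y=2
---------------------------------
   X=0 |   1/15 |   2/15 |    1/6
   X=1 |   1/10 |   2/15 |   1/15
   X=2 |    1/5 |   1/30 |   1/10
I(X;Y) = 0.1410 bits

Mutual information has multiple equivalent forms:
- I(X;Y) = H(X) - H(X|Y)
- I(X;Y) = H(Y) - H(Y|X)
- I(X;Y) = H(X) + H(Y) - H(X,Y)

Computing all quantities:
H(X) = 1.5801, H(Y) = 1.5801, H(X,Y) = 3.0193
H(X|Y) = 1.4391, H(Y|X) = 1.4391

Verification:
H(X) - H(X|Y) = 1.5801 - 1.4391 = 0.1410
H(Y) - H(Y|X) = 1.5801 - 1.4391 = 0.1410
H(X) + H(Y) - H(X,Y) = 1.5801 + 1.5801 - 3.0193 = 0.1410

All forms give I(X;Y) = 0.1410 bits. ✓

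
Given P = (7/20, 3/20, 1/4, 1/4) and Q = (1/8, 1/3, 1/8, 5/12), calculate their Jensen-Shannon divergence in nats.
0.0667 nats

Jensen-Shannon divergence is:
JSD(P||Q) = 0.5 × D_KL(P||M) + 0.5 × D_KL(Q||M)
where M = 0.5 × (P + Q) is the mixture distribution.

M = 0.5 × (7/20, 3/20, 1/4, 1/4) + 0.5 × (1/8, 1/3, 1/8, 5/12) = (0.2375, 0.241667, 3/16, 1/3)

D_KL(P||M) = 0.0642 nats
D_KL(Q||M) = 0.0693 nats

JSD(P||Q) = 0.5 × 0.0642 + 0.5 × 0.0693 = 0.0667 nats

Unlike KL divergence, JSD is symmetric and bounded: 0 ≤ JSD ≤ log(2).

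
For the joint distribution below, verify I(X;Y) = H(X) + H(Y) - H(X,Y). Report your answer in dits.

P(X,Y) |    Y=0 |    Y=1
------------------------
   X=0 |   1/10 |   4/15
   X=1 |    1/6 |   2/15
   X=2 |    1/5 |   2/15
I(X;Y) = 0.0198 dits

Mutual information has multiple equivalent forms:
- I(X;Y) = H(X) - H(X|Y)
- I(X;Y) = H(Y) - H(Y|X)
- I(X;Y) = H(X) + H(Y) - H(X,Y)

Computing all quantities:
H(X) = 0.4757, H(Y) = 0.3001, H(X,Y) = 0.7559
H(X|Y) = 0.4558, H(Y|X) = 0.2802

Verification:
H(X) - H(X|Y) = 0.4757 - 0.4558 = 0.0198
H(Y) - H(Y|X) = 0.3001 - 0.2802 = 0.0198
H(X) + H(Y) - H(X,Y) = 0.4757 + 0.3001 - 0.7559 = 0.0198

All forms give I(X;Y) = 0.0198 dits. ✓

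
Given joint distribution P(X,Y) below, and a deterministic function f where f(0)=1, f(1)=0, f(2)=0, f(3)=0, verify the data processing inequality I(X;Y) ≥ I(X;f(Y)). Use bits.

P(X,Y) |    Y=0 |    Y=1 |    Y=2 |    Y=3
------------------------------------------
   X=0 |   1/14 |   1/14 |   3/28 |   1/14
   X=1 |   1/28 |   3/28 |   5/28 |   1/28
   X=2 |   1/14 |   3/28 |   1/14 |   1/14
I(X;Y) = 0.0630, I(X;f(Y)) = 0.0182, inequality holds: 0.0630 ≥ 0.0182

Data Processing Inequality: For any Markov chain X → Y → Z, we have I(X;Y) ≥ I(X;Z).

Here Z = f(Y) is a deterministic function of Y, forming X → Y → Z.

Original I(X;Y) = 0.0630 bits

After applying f:
P(X,Z) where Z=f(Y):
- P(X,Z=0) = P(X,Y=1) + P(X,Y=2) + P(X,Y=3)
- P(X,Z=1) = P(X,Y=0)

I(X;Z) = I(X;f(Y)) = 0.0182 bits

Verification: 0.0630 ≥ 0.0182 ✓

Information cannot be created by processing; the function f can only lose information about X.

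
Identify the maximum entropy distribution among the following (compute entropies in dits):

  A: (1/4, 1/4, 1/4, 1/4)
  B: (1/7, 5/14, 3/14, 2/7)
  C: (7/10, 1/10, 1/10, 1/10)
A

For a discrete distribution over n outcomes, entropy is maximized by the uniform distribution.

Computing entropies:
H(A) = 0.6021 dits
H(B) = 0.5792 dits
H(C) = 0.4084 dits

The uniform distribution (where all probabilities equal 1/4) achieves the maximum entropy of log_10(4) = 0.6021 dits.

Distribution A has the highest entropy.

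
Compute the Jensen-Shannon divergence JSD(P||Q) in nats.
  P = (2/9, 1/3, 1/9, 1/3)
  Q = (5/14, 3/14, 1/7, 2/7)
0.0164 nats

Jensen-Shannon divergence is:
JSD(P||Q) = 0.5 × D_KL(P||M) + 0.5 × D_KL(Q||M)
where M = 0.5 × (P + Q) is the mixture distribution.

M = 0.5 × (2/9, 1/3, 1/9, 1/3) + 0.5 × (5/14, 3/14, 1/7, 2/7) = (0.289683, 0.27381, 0.126984, 0.309524)

D_KL(P||M) = 0.0165 nats
D_KL(Q||M) = 0.0162 nats

JSD(P||Q) = 0.5 × 0.0165 + 0.5 × 0.0162 = 0.0164 nats

Unlike KL divergence, JSD is symmetric and bounded: 0 ≤ JSD ≤ log(2).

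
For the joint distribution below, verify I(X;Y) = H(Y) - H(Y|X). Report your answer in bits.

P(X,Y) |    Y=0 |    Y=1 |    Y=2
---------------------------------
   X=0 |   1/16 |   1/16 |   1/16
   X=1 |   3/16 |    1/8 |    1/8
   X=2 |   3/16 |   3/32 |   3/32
I(X;Y) = 0.0105 bits

Mutual information has multiple equivalent forms:
- I(X;Y) = H(X) - H(X|Y)
- I(X;Y) = H(Y) - H(Y|X)
- I(X;Y) = H(X) + H(Y) - H(X,Y)

Computing all quantities:
H(X) = 1.5052, H(Y) = 1.5512, H(X,Y) = 3.0460
H(X|Y) = 1.4948, H(Y|X) = 1.5407

Verification:
H(X) - H(X|Y) = 1.5052 - 1.4948 = 0.0105
H(Y) - H(Y|X) = 1.5512 - 1.5407 = 0.0105
H(X) + H(Y) - H(X,Y) = 1.5052 + 1.5512 - 3.0460 = 0.0105

All forms give I(X;Y) = 0.0105 bits. ✓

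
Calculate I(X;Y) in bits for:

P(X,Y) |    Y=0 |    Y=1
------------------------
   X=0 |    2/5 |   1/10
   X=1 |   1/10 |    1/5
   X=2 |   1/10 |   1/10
0.1345 bits

Mutual information: I(X;Y) = H(X) + H(Y) - H(X,Y)

Marginals:
P(X) = (1/2, 3/10, 1/5), H(X) = 1.4855 bits
P(Y) = (3/5, 2/5), H(Y) = 0.9710 bits

Joint entropy: H(X,Y) = 2.3219 bits

I(X;Y) = 1.4855 + 0.9710 - 2.3219 = 0.1345 bits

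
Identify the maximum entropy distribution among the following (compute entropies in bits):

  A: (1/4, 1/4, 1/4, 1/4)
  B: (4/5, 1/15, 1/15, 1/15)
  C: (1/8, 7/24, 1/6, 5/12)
A

For a discrete distribution over n outcomes, entropy is maximized by the uniform distribution.

Computing entropies:
H(A) = 2.0000 bits
H(B) = 1.0389 bits
H(C) = 1.8506 bits

The uniform distribution (where all probabilities equal 1/4) achieves the maximum entropy of log_2(4) = 2.0000 bits.

Distribution A has the highest entropy.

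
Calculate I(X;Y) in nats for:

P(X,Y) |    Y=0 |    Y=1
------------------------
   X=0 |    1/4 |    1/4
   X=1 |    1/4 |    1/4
0.0000 nats

Mutual information: I(X;Y) = H(X) + H(Y) - H(X,Y)

Marginals:
P(X) = (1/2, 1/2), H(X) = 0.6931 nats
P(Y) = (1/2, 1/2), H(Y) = 0.6931 nats

Joint entropy: H(X,Y) = 1.3863 nats

I(X;Y) = 0.6931 + 0.6931 - 1.3863 = 0.0000 nats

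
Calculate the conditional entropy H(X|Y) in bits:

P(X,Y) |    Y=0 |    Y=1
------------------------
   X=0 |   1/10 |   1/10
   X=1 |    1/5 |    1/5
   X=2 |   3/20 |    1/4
1.5109 bits

Using the chain rule: H(X|Y) = H(X,Y) - H(Y)

First, compute H(X,Y) = 2.5037 bits

Marginal P(Y) = (9/20, 11/20)
H(Y) = 0.9928 bits

H(X|Y) = H(X,Y) - H(Y) = 2.5037 - 0.9928 = 1.5109 bits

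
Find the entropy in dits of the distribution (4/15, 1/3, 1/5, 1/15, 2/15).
0.6470 dits

Shannon entropy is H(X) = -Σ p(x) log p(x).

For P = (4/15, 1/3, 1/5, 1/15, 2/15):
H = -4/15 × log_10(4/15) -1/3 × log_10(1/3) -1/5 × log_10(1/5) -1/15 × log_10(1/15) -2/15 × log_10(2/15)
H = 0.6470 dits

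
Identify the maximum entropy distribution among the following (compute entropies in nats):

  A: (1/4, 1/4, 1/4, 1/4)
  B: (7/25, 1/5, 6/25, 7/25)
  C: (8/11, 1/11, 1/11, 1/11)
A

For a discrete distribution over n outcomes, entropy is maximized by the uniform distribution.

Computing entropies:
H(A) = 1.3863 nats
H(B) = 1.3773 nats
H(C) = 0.8856 nats

The uniform distribution (where all probabilities equal 1/4) achieves the maximum entropy of log_e(4) = 1.3863 nats.

Distribution A has the highest entropy.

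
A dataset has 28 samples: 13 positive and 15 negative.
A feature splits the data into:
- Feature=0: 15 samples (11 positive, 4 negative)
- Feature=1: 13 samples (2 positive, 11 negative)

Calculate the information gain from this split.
0.2605 bits

Information Gain = H(Y) - H(Y|Feature)

Before split:
P(positive) = 13/28 = 0.4643
H(Y) = 0.9963 bits

After split:
Feature=0: H = 0.8366 bits (weight = 15/28)
Feature=1: H = 0.6194 bits (weight = 13/28)
H(Y|Feature) = (15/28)×0.8366 + (13/28)×0.6194 = 0.7358 bits

Information Gain = 0.9963 - 0.7358 = 0.2605 bits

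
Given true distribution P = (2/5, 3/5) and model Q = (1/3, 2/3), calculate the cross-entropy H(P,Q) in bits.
0.9850 bits

Cross-entropy: H(P,Q) = -Σ p(x) log q(x)

Alternatively: H(P,Q) = H(P) + D_KL(P||Q)
H(P) = 0.9710 bits
D_KL(P||Q) = 0.0140 bits

H(P,Q) = 0.9710 + 0.0140 = 0.9850 bits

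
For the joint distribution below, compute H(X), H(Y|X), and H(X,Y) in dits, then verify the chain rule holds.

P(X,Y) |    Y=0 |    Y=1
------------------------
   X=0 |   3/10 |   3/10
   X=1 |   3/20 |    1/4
H(X,Y) = 0.5878, H(X) = 0.2923, H(Y|X) = 0.2955 (all in dits)

Chain rule: H(X,Y) = H(X) + H(Y|X)

Left side — joint entropy directly:
H(X,Y) = -Σ p(x,y) log p(x,y) = 0.5878 dits

Right side — compute H(Y|X) from the conditional distributions:
P(X) = (3/5, 2/5), so H(X) = 0.2923 dits
H(Y|X) = Σ_x P(X=x) · H(Y|X=x):
  P(Y|X=0) = (1/2, 1/2), H(Y|X=0) = 0.3010, weight P(X=0) = 3/5
  P(Y|X=1) = (3/8, 5/8), H(Y|X=1) = 0.2873, weight P(X=1) = 2/5
H(Y|X) = 0.2955 dits

H(X) + H(Y|X) = 0.2923 + 0.2955 = 0.5878 dits

Both sides equal 0.5878 dits. ✓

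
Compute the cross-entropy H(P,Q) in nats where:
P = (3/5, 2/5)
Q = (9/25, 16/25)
0.7915 nats

Cross-entropy: H(P,Q) = -Σ p(x) log q(x)

Alternatively: H(P,Q) = H(P) + D_KL(P||Q)
H(P) = 0.6730 nats
D_KL(P||Q) = 0.1185 nats

H(P,Q) = 0.6730 + 0.1185 = 0.7915 nats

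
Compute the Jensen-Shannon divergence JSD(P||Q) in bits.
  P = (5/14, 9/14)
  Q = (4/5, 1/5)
0.1510 bits

Jensen-Shannon divergence is:
JSD(P||Q) = 0.5 × D_KL(P||M) + 0.5 × D_KL(Q||M)
where M = 0.5 × (P + Q) is the mixture distribution.

M = 0.5 × (5/14, 9/14) + 0.5 × (4/5, 1/5) = (0.578571, 0.421429)

D_KL(P||M) = 0.1431 bits
D_KL(Q||M) = 0.1589 bits

JSD(P||Q) = 0.5 × 0.1431 + 0.5 × 0.1589 = 0.1510 bits

Unlike KL divergence, JSD is symmetric and bounded: 0 ≤ JSD ≤ log(2).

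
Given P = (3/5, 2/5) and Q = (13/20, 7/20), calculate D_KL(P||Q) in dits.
0.0023 dits

KL divergence: D_KL(P||Q) = Σ p(x) log(p(x)/q(x))

Computing term by term:
  x=0: 3/5 × log_10[(3/5)/(13/20)] = 3/5 × -0.0348 = -0.0209
  x=1: 2/5 × log_10[(2/5)/(7/20)] = 2/5 × 0.0580 = 0.0232

D_KL(P||Q) = 0.0023 dits

Note: KL divergence is always non-negative and equals 0 iff P = Q.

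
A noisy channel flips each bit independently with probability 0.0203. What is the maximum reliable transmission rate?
0.8569 bits

For a binary symmetric channel (BSC) with error probability p:
Capacity C = 1 - H(p) bits per symbol

where H(p) = -p log₂(p) - (1-p) log₂(1-p) is the binary entropy function.

H(0.0203) = 0.1431 bits
C = 1 - 0.1431 = 0.8569 bits per symbol

This means we can reliably transmit up to 0.8569 bits of information per channel use.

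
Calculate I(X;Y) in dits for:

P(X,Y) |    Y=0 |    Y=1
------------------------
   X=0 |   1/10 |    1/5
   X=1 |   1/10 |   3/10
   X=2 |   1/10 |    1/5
0.0017 dits

Mutual information: I(X;Y) = H(X) + H(Y) - H(X,Y)

Marginals:
P(X) = (3/10, 2/5, 3/10), H(X) = 0.4729 dits
P(Y) = (3/10, 7/10), H(Y) = 0.2653 dits

Joint entropy: H(X,Y) = 0.7365 dits

I(X;Y) = 0.4729 + 0.2653 - 0.7365 = 0.0017 dits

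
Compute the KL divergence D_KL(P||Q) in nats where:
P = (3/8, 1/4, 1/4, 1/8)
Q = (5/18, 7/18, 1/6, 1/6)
0.0675 nats

KL divergence: D_KL(P||Q) = Σ p(x) log(p(x)/q(x))

Computing term by term:
  x=0: 3/8 × log_e[(3/8)/(5/18)] = 3/8 × 0.3001 = 0.1125
  x=1: 1/4 × log_e[(1/4)/(7/18)] = 1/4 × -0.4418 = -0.1105
  x=2: 1/4 × log_e[(1/4)/(1/6)] = 1/4 × 0.4055 = 0.1014
  x=3: 1/8 × log_e[(1/8)/(1/6)] = 1/8 × -0.2877 = -0.0360

D_KL(P||Q) = 0.0675 nats

Note: KL divergence is always non-negative and equals 0 iff P = Q.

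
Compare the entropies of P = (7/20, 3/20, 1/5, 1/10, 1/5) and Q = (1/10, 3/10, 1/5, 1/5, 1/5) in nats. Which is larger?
Q

Computing entropies in nats:
H(P) = 1.5260
H(Q) = 1.5571

Distribution Q has higher entropy.

Intuition: The distribution closer to uniform (more spread out) has higher entropy.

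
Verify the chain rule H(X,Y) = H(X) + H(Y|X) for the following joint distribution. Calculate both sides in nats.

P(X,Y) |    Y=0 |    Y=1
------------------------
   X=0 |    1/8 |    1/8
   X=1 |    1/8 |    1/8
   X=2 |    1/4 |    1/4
H(X,Y) = 1.7329, H(X) = 1.0397, H(Y|X) = 0.6931 (all in nats)

Chain rule: H(X,Y) = H(X) + H(Y|X)

Left side — joint entropy directly:
H(X,Y) = -Σ p(x,y) log p(x,y) = 1.7329 nats

Right side — compute H(Y|X) from the conditional distributions:
P(X) = (1/4, 1/4, 1/2), so H(X) = 1.0397 nats
H(Y|X) = Σ_x P(X=x) · H(Y|X=x):
  P(Y|X=0) = (1/2, 1/2), H(Y|X=0) = 0.6931, weight P(X=0) = 1/4
  P(Y|X=1) = (1/2, 1/2), H(Y|X=1) = 0.6931, weight P(X=1) = 1/4
  P(Y|X=2) = (1/2, 1/2), H(Y|X=2) = 0.6931, weight P(X=2) = 1/2
H(Y|X) = 0.6931 nats

H(X) + H(Y|X) = 1.0397 + 0.6931 = 1.7329 nats

Both sides equal 1.7329 nats. ✓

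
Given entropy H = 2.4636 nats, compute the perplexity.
11.7470

Perplexity is e^H (or exp(H) for natural log).

H = 2.4636 nats
Perplexity = e^2.4636 = 11.7470

Interpretation: The model's uncertainty is equivalent to choosing uniformly among 11.7 options.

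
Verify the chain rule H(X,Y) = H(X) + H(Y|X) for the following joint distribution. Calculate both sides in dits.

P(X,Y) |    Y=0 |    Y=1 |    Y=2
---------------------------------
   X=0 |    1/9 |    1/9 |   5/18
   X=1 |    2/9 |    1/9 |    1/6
H(X,Y) = 0.7475, H(X) = 0.3010, H(Y|X) = 0.4464 (all in dits)

Chain rule: H(X,Y) = H(X) + H(Y|X)

Left side — joint entropy directly:
H(X,Y) = -Σ p(x,y) log p(x,y) = 0.7475 dits

Right side — compute H(Y|X) from the conditional distributions:
P(X) = (1/2, 1/2), so H(X) = 0.3010 dits
H(Y|X) = Σ_x P(X=x) · H(Y|X=x):
  P(Y|X=0) = (2/9, 2/9, 5/9), H(Y|X=0) = 0.4321, weight P(X=0) = 1/2
  P(Y|X=1) = (4/9, 2/9, 1/3), H(Y|X=1) = 0.4607, weight P(X=1) = 1/2
H(Y|X) = 0.4464 dits

H(X) + H(Y|X) = 0.3010 + 0.4464 = 0.7475 dits

Both sides equal 0.7475 dits. ✓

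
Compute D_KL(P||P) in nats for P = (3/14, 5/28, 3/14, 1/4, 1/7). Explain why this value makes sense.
0.0000 nats

KL divergence satisfies the Gibbs inequality: D_KL(P||Q) ≥ 0 for all distributions P, Q.

D_KL(P||Q) = Σ p(x) log(p(x)/q(x))
Each term is p(x) × log_e(p(x)/p(x)) = p(x) × log_e(1) = 0, so the sum is 0.
D_KL(P||Q) = 0.0000 nats

When P = Q, the KL divergence is exactly 0, as there is no 'divergence' between identical distributions.

This non-negativity is a fundamental property: relative entropy cannot be negative because it measures how different Q is from P.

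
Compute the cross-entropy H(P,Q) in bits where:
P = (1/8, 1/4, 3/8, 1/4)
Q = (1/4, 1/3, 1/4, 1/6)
2.0425 bits

Cross-entropy: H(P,Q) = -Σ p(x) log q(x)

Alternatively: H(P,Q) = H(P) + D_KL(P||Q)
H(P) = 1.9056 bits
D_KL(P||Q) = 0.1368 bits

H(P,Q) = 1.9056 + 0.1368 = 2.0425 bits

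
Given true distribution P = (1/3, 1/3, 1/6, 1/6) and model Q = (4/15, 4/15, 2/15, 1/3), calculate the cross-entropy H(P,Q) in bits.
2.0199 bits

Cross-entropy: H(P,Q) = -Σ p(x) log q(x)

Alternatively: H(P,Q) = H(P) + D_KL(P||Q)
H(P) = 1.9183 bits
D_KL(P||Q) = 0.1016 bits

H(P,Q) = 1.9183 + 0.1016 = 2.0199 bits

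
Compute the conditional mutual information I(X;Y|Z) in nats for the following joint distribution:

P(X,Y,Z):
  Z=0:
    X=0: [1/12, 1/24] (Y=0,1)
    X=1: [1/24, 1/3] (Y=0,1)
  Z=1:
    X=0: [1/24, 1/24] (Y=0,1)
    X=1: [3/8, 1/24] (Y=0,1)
0.1029 nats

Conditional mutual information: I(X;Y|Z) = H(X|Z) + H(Y|Z) - H(X,Y|Z)

H(Z) = 0.6931
H(X,Z) = 1.1996 → H(X|Z) = 0.5064
H(Y,Z) = 1.1996 → H(Y|Z) = 0.5064
H(X,Y,Z) = 1.6032 → H(X,Y|Z) = 0.9100

I(X;Y|Z) = 0.5064 + 0.5064 - 0.9100 = 0.1029 nats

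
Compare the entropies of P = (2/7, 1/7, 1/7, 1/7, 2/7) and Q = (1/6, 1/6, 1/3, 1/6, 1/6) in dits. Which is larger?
Q

Computing entropies in dits:
H(P) = 0.6731
H(Q) = 0.6778

Distribution Q has higher entropy.

Intuition: The distribution closer to uniform (more spread out) has higher entropy.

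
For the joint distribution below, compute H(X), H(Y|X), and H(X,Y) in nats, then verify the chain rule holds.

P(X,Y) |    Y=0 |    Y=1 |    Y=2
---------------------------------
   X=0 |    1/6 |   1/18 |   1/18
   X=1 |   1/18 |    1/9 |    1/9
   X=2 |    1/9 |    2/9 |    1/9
H(X,Y) = 2.0911, H(X) = 1.0720, H(Y|X) = 1.0191 (all in nats)

Chain rule: H(X,Y) = H(X) + H(Y|X)

Left side — joint entropy directly:
H(X,Y) = -Σ p(x,y) log p(x,y) = 2.0911 nats

Right side — compute H(Y|X) from the conditional distributions:
P(X) = (5/18, 5/18, 4/9), so H(X) = 1.0720 nats
H(Y|X) = Σ_x P(X=x) · H(Y|X=x):
  P(Y|X=0) = (3/5, 1/5, 1/5), H(Y|X=0) = 0.9503, weight P(X=0) = 5/18
  P(Y|X=1) = (1/5, 2/5, 2/5), H(Y|X=1) = 1.0549, weight P(X=1) = 5/18
  P(Y|X=2) = (1/4, 1/2, 1/4), H(Y|X=2) = 1.0397, weight P(X=2) = 4/9
H(Y|X) = 1.0191 nats

H(X) + H(Y|X) = 1.0720 + 1.0191 = 2.0911 nats

Both sides equal 2.0911 nats. ✓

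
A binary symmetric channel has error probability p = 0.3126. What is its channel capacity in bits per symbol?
0.1038 bits

For a binary symmetric channel (BSC) with error probability p:
Capacity C = 1 - H(p) bits per symbol

where H(p) = -p log₂(p) - (1-p) log₂(1-p) is the binary entropy function.

H(0.3126) = 0.8962 bits
C = 1 - 0.8962 = 0.1038 bits per symbol

This means we can reliably transmit up to 0.1038 bits of information per channel use.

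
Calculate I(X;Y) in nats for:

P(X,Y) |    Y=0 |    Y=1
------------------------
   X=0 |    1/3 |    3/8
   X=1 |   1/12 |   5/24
0.0149 nats

Mutual information: I(X;Y) = H(X) + H(Y) - H(X,Y)

Marginals:
P(X) = (17/24, 7/24), H(X) = 0.6036 nats
P(Y) = (5/12, 7/12), H(Y) = 0.6792 nats

Joint entropy: H(X,Y) = 1.2679 nats

I(X;Y) = 0.6036 + 0.6792 - 1.2679 = 0.0149 nats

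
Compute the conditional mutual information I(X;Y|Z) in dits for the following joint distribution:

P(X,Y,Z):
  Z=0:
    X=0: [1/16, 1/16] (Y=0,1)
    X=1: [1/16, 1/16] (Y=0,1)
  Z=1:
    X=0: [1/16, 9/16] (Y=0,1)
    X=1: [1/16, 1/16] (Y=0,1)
0.0209 dits

Conditional mutual information: I(X;Y|Z) = H(X|Z) + H(Y|Z) - H(X,Y|Z)

H(Z) = 0.2442
H(X,Z) = 0.4662 → H(X|Z) = 0.2220
H(Y,Z) = 0.4662 → H(Y|Z) = 0.2220
H(X,Y,Z) = 0.6674 → H(X,Y|Z) = 0.4231

I(X;Y|Z) = 0.2220 + 0.2220 - 0.4231 = 0.0209 dits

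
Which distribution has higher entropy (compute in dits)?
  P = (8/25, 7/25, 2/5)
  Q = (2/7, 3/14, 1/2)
P

Computing entropies in dits:
H(P) = 0.4723
H(Q) = 0.4493

Distribution P has higher entropy.

Intuition: The distribution closer to uniform (more spread out) has higher entropy.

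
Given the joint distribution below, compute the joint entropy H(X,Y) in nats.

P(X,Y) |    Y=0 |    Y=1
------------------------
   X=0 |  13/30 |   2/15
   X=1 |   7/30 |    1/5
1.2925 nats

Joint entropy is H(X,Y) = -Σ_{x,y} p(x,y) log p(x,y).

Summing over all non-zero entries:
H(X,Y) = -[13/30·log_e(13/30) + 2/15·log_e(2/15) + 7/30·log_e(7/30) + 1/5·log_e(1/5)]
H(X,Y) = 1.2925 nats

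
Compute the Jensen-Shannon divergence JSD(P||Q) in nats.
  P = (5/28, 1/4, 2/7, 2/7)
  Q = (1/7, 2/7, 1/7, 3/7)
0.0209 nats

Jensen-Shannon divergence is:
JSD(P||Q) = 0.5 × D_KL(P||M) + 0.5 × D_KL(Q||M)
where M = 0.5 × (P + Q) is the mixture distribution.

M = 0.5 × (5/28, 1/4, 2/7, 2/7) + 0.5 × (1/7, 2/7, 1/7, 3/7) = (0.160714, 0.267857, 3/14, 5/14)

D_KL(P||M) = 0.0200 nats
D_KL(Q||M) = 0.0218 nats

JSD(P||Q) = 0.5 × 0.0200 + 0.5 × 0.0218 = 0.0209 nats

Unlike KL divergence, JSD is symmetric and bounded: 0 ≤ JSD ≤ log(2).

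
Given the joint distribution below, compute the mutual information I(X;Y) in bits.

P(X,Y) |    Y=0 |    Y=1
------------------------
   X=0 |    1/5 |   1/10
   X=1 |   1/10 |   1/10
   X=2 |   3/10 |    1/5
0.0100 bits

Mutual information: I(X;Y) = H(X) + H(Y) - H(X,Y)

Marginals:
P(X) = (3/10, 1/5, 1/2), H(X) = 1.4855 bits
P(Y) = (3/5, 2/5), H(Y) = 0.9710 bits

Joint entropy: H(X,Y) = 2.4464 bits

I(X;Y) = 1.4855 + 0.9710 - 2.4464 = 0.0100 bits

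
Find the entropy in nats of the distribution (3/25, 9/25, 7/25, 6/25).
1.3212 nats

Shannon entropy is H(X) = -Σ p(x) log p(x).

For P = (3/25, 9/25, 7/25, 6/25):
H = -3/25 × log_e(3/25) -9/25 × log_e(9/25) -7/25 × log_e(7/25) -6/25 × log_e(6/25)
H = 1.3212 nats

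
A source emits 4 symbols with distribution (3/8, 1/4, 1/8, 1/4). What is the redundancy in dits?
0.0284 dits

Redundancy measures how far a source is from maximum entropy:
R = H_max - H(X)

Maximum entropy for 4 symbols: H_max = log_10(4) = 0.6021 dits
Actual entropy: H(X) = 0.5737 dits
Redundancy: R = 0.6021 - 0.5737 = 0.0284 dits

This redundancy represents potential for compression: the source could be compressed by 0.0284 dits per symbol.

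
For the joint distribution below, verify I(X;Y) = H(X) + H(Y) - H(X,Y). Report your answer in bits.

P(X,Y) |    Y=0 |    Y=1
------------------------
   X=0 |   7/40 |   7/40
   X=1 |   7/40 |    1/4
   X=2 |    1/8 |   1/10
I(X;Y) = 0.0098 bits

Mutual information has multiple equivalent forms:
- I(X;Y) = H(X) - H(X|Y)
- I(X;Y) = H(Y) - H(Y|X)
- I(X;Y) = H(X) + H(Y) - H(X,Y)

Computing all quantities:
H(X) = 1.5389, H(Y) = 0.9982, H(X,Y) = 2.5273
H(X|Y) = 1.5291, H(Y|X) = 0.9884

Verification:
H(X) - H(X|Y) = 1.5389 - 1.5291 = 0.0098
H(Y) - H(Y|X) = 0.9982 - 0.9884 = 0.0098
H(X) + H(Y) - H(X,Y) = 1.5389 + 0.9982 - 2.5273 = 0.0098

All forms give I(X;Y) = 0.0098 bits. ✓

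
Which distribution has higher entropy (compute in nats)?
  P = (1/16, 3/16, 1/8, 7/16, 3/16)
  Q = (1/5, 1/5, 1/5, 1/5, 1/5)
Q

Computing entropies in nats:
H(P) = 1.4226
H(Q) = 1.6094

Distribution Q has higher entropy.

Intuition: The distribution closer to uniform (more spread out) has higher entropy.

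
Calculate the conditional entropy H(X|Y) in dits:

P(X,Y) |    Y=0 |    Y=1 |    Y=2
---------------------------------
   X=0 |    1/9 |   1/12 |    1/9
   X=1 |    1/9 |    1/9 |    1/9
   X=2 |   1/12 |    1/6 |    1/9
0.4696 dits

Using the chain rule: H(X|Y) = H(X,Y) - H(Y)

First, compute H(X,Y) = 0.9457 dits

Marginal P(Y) = (11/36, 13/36, 1/3)
H(Y) = 0.4761 dits

H(X|Y) = H(X,Y) - H(Y) = 0.9457 - 0.4761 = 0.4696 dits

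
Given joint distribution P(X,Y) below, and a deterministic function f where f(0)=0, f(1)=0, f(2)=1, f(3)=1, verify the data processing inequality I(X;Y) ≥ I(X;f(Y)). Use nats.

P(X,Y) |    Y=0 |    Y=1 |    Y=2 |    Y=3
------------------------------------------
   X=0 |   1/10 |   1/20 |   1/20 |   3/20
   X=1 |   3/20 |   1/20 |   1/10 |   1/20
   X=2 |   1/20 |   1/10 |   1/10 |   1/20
I(X;Y) = 0.0834, I(X;f(Y)) = 0.0072, inequality holds: 0.0834 ≥ 0.0072

Data Processing Inequality: For any Markov chain X → Y → Z, we have I(X;Y) ≥ I(X;Z).

Here Z = f(Y) is a deterministic function of Y, forming X → Y → Z.

Original I(X;Y) = 0.0834 nats

After applying f:
P(X,Z) where Z=f(Y):
- P(X,Z=0) = P(X,Y=0) + P(X,Y=1)
- P(X,Z=1) = P(X,Y=2) + P(X,Y=3)

I(X;Z) = I(X;f(Y)) = 0.0072 nats

Verification: 0.0834 ≥ 0.0072 ✓

Information cannot be created by processing; the function f can only lose information about X.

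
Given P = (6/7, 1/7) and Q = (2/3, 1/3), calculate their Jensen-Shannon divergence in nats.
0.0256 nats

Jensen-Shannon divergence is:
JSD(P||Q) = 0.5 × D_KL(P||M) + 0.5 × D_KL(Q||M)
where M = 0.5 × (P + Q) is the mixture distribution.

M = 0.5 × (6/7, 1/7) + 0.5 × (2/3, 1/3) = (16/21, 5/21)

D_KL(P||M) = 0.0280 nats
D_KL(Q||M) = 0.0231 nats

JSD(P||Q) = 0.5 × 0.0280 + 0.5 × 0.0231 = 0.0256 nats

Unlike KL divergence, JSD is symmetric and bounded: 0 ≤ JSD ≤ log(2).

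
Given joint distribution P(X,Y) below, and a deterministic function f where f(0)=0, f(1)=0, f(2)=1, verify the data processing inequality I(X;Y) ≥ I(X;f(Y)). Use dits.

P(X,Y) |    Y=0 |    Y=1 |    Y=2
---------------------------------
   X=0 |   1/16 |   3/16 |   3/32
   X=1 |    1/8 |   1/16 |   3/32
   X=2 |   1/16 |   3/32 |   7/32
I(X;Y) = 0.0345, I(X;f(Y)) = 0.0175, inequality holds: 0.0345 ≥ 0.0175

Data Processing Inequality: For any Markov chain X → Y → Z, we have I(X;Y) ≥ I(X;Z).

Here Z = f(Y) is a deterministic function of Y, forming X → Y → Z.

Original I(X;Y) = 0.0345 dits

After applying f:
P(X,Z) where Z=f(Y):
- P(X,Z=0) = P(X,Y=0) + P(X,Y=1)
- P(X,Z=1) = P(X,Y=2)

I(X;Z) = I(X;f(Y)) = 0.0175 dits

Verification: 0.0345 ≥ 0.0175 ✓

Information cannot be created by processing; the function f can only lose information about X.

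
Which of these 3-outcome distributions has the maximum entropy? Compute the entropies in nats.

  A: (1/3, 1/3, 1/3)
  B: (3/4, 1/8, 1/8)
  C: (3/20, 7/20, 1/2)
A

For a discrete distribution over n outcomes, entropy is maximized by the uniform distribution.

Computing entropies:
H(A) = 1.0986 nats
H(B) = 0.7356 nats
H(C) = 0.9986 nats

The uniform distribution (where all probabilities equal 1/3) achieves the maximum entropy of log_e(3) = 1.0986 nats.

Distribution A has the highest entropy.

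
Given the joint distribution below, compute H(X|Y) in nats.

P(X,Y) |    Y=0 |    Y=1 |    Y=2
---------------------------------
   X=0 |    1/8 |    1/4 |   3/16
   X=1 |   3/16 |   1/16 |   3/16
0.6266 nats

Using the chain rule: H(X|Y) = H(X,Y) - H(Y)

First, compute H(X,Y) = 1.7214 nats

Marginal P(Y) = (5/16, 5/16, 3/8)
H(Y) = 1.0948 nats

H(X|Y) = H(X,Y) - H(Y) = 1.7214 - 1.0948 = 0.6266 nats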